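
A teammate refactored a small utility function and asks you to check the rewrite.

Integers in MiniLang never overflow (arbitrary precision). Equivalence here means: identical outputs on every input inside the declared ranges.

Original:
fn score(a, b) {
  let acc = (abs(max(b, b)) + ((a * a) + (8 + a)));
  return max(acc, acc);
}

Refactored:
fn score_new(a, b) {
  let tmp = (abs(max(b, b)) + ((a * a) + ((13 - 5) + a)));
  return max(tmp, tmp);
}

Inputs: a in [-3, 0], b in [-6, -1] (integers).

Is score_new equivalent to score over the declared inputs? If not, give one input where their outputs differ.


The two versions differ — the changes include arithmetic usage differs, plus constant usage differs, plus local variable names differ.
As a probe, take a=-3, b=-4: score runs acc = 18; return 18; score_new runs tmp = 18; return 18; both end at 18.
An exhaustive pass over the 24 declared inputs shows identical outputs.
verdict: equivalent


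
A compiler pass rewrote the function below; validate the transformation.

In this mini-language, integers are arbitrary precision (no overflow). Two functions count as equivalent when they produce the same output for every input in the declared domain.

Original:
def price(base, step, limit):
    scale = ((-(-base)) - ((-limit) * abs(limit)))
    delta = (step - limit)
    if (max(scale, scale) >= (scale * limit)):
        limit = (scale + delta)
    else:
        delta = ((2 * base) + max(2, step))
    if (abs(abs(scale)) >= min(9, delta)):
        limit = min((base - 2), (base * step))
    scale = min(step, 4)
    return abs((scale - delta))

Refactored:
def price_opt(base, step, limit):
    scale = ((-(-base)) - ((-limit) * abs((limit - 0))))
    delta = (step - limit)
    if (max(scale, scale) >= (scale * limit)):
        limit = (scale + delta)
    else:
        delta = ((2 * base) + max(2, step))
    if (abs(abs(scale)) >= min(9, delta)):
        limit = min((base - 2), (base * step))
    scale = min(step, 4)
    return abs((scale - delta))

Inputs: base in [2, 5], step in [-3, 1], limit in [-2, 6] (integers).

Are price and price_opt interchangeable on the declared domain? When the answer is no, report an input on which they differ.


Reading the diff, among the changes: arithmetic usage differs; constant usage differs.
One worked example (base=4, step=0, limit=5) — price: scale=29, then delta=-5, then (max(scale, scale) >= (scale * limit)) is false, then delta=10, then (abs(abs(scale)) >= min(9, delta)) is true, then limit=0, then scale=0, then returns 10; price_opt: scale=29, then delta=-5, then (max(scale, scale) >= (scale * limit)) is false, then delta=10, then (abs(abs(scale)) >= min(9, delta)) is true, then limit=0, then scale=0, then returns 10; agreement on 10.
Checked all 180 inputs in the declared domain: the outputs agree on every one.
verdict: equivalent


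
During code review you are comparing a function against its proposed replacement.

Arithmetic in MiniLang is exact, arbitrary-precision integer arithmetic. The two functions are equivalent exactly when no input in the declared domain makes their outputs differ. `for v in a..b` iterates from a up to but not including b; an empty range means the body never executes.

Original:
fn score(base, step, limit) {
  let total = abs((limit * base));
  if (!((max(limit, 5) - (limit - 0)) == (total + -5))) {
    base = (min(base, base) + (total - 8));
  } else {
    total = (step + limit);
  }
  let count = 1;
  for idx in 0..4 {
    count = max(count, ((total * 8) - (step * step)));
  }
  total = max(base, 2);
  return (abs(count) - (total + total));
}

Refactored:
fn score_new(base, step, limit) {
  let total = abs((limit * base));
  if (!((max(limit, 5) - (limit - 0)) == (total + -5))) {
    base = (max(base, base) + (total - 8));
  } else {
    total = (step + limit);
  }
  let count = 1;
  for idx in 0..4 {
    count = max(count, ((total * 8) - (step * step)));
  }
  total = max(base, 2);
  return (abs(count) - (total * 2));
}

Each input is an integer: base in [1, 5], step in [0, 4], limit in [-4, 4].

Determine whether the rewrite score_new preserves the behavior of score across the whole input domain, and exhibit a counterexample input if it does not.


Equivalent. The one real change (`min(base, base)` became `max(base, base)`) has no effect anywhere in the declared ranges.
Across all 225 domain points the two functions coincide.
Spot check at base=1, step=4, limit=0 — score: total := 0 | (!((max(limit, 5) - (limit - 0)) == (total + -5))): true | base := -7 | count := 1 | iter idx=0: | count := 1 | iter idx=1: | count := 1 | iter idx=2: | count := 1 | iter idx=3: | count := 1 | total := 2 | result -3. score_new: total := 0 | (!((max(limit, 5) - (limit - 0)) == (total + -5))): true | base := -7 | count := 1 | iter idx=0: | count := 1 | iter idx=1: | count := 1 | iter idx=2: | count := 1 | iter idx=3: | count := 1 | total := 2 | result -3. Both give -3.
verdict: equivalent


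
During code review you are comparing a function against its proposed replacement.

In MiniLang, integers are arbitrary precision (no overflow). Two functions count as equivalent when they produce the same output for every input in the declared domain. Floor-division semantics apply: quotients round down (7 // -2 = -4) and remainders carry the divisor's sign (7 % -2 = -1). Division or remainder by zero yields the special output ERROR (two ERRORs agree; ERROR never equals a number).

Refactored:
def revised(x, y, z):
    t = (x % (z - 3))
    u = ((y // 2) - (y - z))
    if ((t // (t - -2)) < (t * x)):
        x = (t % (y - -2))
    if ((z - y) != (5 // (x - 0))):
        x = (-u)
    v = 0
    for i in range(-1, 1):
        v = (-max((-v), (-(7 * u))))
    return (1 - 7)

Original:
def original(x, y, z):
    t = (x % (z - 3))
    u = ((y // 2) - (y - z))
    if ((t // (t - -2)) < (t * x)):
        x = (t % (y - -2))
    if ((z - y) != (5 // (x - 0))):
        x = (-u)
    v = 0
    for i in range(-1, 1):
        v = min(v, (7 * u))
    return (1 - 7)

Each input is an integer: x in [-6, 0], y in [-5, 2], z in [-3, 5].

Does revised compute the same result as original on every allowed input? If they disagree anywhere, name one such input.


Equivalent — the differences include min/max/abs usage differs, yet no declared input distinguishes the two.
One worked example (x=0, y=-1, z=-1) — original: t=0, then u=-1, then ((t // (t - -2)) < (t * x)) is false, then a zero divisor aborts: ERROR; revised: t=0, then u=-1, then ((t // (t - -2)) < (t * x)) is false, then a zero divisor aborts: ERROR; agreement on ERROR.
Checked all 504 inputs in the declared domain: the outputs agree on every one.
verdict: equivalent


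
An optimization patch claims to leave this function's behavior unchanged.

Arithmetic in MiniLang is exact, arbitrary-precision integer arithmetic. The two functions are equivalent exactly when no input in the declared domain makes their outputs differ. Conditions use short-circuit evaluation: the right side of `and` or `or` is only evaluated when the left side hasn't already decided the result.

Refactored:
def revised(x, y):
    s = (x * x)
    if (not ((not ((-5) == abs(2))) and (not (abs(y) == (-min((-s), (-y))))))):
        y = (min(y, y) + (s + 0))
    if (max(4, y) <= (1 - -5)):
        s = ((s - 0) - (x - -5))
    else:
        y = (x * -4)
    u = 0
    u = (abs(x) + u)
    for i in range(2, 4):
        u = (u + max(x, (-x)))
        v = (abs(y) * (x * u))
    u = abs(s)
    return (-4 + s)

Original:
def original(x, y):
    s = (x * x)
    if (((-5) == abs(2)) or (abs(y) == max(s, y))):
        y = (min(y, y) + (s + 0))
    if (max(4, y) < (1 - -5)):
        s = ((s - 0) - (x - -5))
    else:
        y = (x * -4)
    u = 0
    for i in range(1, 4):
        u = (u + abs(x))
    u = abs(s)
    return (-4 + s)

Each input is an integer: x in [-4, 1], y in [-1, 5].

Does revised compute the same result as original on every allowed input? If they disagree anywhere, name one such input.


Consider the input x=-1, y=5.
original: s=1, then (((-5) == abs(2)) or (abs(y) == max(s, y))) is true, then y=6, then (max(4, y) < (1 - -5)) is false, then y=4, then u=0, then (i=1), then u=1, then (i=2), then u=2, then (i=3), then u=3, then u=1, then returns -3
revised: s=1, then (not ((not ((-5) == abs(2))) and (not (abs(y) == (-min((-s), (-y))))))) is true, then y=6, then (max(4, y) <= (1 - -5)) is true, then s=-3, then u=0, then u=1, then (i=2), then u=2, then v=-12, then (i=3), then u=3, then v=-18, then u=3, then returns -7
-3 against -7: the behavior changed.
verdict: not equivalent; witness: x=-1, y=5


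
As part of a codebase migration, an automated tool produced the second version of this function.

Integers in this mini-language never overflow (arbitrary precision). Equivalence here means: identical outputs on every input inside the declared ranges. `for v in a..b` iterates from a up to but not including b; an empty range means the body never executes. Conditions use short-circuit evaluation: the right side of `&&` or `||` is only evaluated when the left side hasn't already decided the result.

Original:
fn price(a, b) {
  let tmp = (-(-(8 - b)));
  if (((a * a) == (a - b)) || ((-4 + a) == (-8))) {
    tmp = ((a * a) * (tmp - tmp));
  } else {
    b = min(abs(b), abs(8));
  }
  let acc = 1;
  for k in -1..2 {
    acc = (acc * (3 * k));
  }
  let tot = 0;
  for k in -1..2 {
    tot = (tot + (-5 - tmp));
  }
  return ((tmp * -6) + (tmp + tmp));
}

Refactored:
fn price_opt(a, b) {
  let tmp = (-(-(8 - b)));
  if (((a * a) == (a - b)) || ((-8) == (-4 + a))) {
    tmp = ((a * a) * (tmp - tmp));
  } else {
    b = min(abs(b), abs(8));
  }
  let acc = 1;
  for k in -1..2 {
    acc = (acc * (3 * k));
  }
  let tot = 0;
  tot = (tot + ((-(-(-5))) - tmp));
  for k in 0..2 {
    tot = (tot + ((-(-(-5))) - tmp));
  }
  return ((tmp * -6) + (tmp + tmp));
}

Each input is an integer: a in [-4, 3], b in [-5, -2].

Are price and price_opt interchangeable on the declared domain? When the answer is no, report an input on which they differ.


Equivalent — the differences include statement counts differ; loop structure differs; constant usage differs; arithmetic usage differs, yet no declared input distinguishes the two.
One worked example (a=-3, b=-4) — price: tmp becomes 12; next (((a * a) == (a - b)) || ((-4 + a) == (-8))) evaluates to false; next b becomes 4; next acc becomes 1; next at k=-1:; next acc becomes -3; next at k=0:; next acc becomes 0; next at k=1:; next acc becomes 0; next tot becomes 0; next at k=-1:; next tot becomes -17; next at k=0:; next tot becomes -34; next at k=1:; next tot becomes -51; next final value -48; price_opt: tmp becomes 12; next (((a * a) == (a - b)) || ((-8) == (-4 + a))) evaluates to false; next b becomes 4; next acc becomes 1; next at k=-1:; next acc becomes -3; next at k=0:; next acc becomes 0; next at k=1:; next acc becomes 0; next tot becomes 0; next tot becomes -17; next at k=0:; next tot becomes -34; next at k=1:; next tot becomes -51; next final value -48; agreement on -48.
Across all 32 domain points the two functions coincide.
verdict: equivalent


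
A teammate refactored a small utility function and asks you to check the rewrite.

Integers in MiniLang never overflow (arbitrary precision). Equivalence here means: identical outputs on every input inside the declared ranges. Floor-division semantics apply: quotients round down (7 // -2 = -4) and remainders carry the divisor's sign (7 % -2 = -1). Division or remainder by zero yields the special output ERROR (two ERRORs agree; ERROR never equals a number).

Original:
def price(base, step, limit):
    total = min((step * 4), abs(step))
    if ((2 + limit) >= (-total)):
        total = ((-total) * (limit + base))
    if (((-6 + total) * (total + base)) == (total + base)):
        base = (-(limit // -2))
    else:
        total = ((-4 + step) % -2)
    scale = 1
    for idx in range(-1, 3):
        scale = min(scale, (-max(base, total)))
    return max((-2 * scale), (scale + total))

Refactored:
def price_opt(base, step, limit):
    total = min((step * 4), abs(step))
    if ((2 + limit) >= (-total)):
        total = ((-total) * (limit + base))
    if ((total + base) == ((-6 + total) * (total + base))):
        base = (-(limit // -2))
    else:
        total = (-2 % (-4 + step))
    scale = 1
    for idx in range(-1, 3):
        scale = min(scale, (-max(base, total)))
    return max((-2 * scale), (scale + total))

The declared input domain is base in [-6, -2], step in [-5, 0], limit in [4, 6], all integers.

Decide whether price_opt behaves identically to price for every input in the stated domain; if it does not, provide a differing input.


Take base=-6, step=-5, limit=4.
price: total=-20, then ((2 + limit) >= (-total)) is false, then (((-6 + total) * (total + base)) == (total + base)) is false, then total=-1, then scale=1, then (idx=-1), then scale=1, then (idx=0), then scale=1, then (idx=1), then scale=1, then (idx=2), then scale=1, then returns 0
price_opt: total=-20, then ((2 + limit) >= (-total)) is false, then ((total + base) == ((-6 + total) * (total + base))) is false, then total=-2, then scale=1, then (idx=-1), then scale=1, then (idx=0), then scale=1, then (idx=1), then scale=1, then (idx=2), then scale=1, then returns -1
0 and -1 differ, so these are not the same function on this domain.
verdict: not equivalent; witness: base=-6, step=-5, limit=4


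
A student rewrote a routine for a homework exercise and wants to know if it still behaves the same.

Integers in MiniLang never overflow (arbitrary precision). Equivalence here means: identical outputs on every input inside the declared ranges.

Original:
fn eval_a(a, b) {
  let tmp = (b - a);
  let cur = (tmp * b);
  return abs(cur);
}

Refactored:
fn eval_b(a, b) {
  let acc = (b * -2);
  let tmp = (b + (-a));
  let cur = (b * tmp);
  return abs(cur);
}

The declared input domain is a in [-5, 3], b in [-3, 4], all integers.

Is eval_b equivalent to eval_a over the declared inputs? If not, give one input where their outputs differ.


Beyond behavior-preserving changes, the revision adds an assignment to `acc` whose value nothing reads.
Spot check at a=3, b=-3 — eval_a: tmp=-6, then cur=18, then returns 18. eval_b: acc=6, then tmp=-6, then cur=18, then returns 18. Both give 18.
Checked all 72 inputs in the declared domain: the outputs agree on every one.
verdict: equivalent


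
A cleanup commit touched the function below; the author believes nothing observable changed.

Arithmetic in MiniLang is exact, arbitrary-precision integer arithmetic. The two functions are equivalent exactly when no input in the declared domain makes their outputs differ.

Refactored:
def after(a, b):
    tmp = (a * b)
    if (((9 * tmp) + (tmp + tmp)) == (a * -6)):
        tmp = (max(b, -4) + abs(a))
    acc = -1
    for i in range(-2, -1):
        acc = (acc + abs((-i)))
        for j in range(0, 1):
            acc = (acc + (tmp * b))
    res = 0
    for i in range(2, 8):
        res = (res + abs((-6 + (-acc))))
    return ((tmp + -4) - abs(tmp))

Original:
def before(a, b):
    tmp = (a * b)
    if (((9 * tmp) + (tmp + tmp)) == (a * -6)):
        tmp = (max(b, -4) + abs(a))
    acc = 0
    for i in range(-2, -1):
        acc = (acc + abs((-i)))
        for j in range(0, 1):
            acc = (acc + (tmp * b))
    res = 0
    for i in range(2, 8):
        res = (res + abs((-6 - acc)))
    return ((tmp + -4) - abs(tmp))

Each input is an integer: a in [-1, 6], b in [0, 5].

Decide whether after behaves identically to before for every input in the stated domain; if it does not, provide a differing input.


Equivalent. The suspicious edit (`0` became `-1`) never changes the result for any input inside the declared domain.
Across all 48 domain points the two functions coincide.
One worked example (a=3, b=2) — before: tmp=6, then (((9 * tmp) + (tmp + tmp)) == (a * -6)) is false, then acc=0, then (i=-2), then acc=2, then (j=0), then acc=14, then res=0, then (i=2), then res=20, then (i=3), then res=40, then (i=4), then res=60, then (i=5), then res=80, then (i=6), then res=100, then (i=7), then res=120, then returns -4; after: tmp=6, then (((9 * tmp) + (tmp + tmp)) == (a * -6)) is false, then acc=-1, then (i=-2), then acc=1, then (j=0), then acc=13, then res=0, then (i=2), then res=19, then (i=3), then res=38, then (i=4), then res=57, then (i=5), then res=76, then (i=6), then res=95, then (i=7), then res=114, then returns -4; agreement on -4.
verdict: equivalent


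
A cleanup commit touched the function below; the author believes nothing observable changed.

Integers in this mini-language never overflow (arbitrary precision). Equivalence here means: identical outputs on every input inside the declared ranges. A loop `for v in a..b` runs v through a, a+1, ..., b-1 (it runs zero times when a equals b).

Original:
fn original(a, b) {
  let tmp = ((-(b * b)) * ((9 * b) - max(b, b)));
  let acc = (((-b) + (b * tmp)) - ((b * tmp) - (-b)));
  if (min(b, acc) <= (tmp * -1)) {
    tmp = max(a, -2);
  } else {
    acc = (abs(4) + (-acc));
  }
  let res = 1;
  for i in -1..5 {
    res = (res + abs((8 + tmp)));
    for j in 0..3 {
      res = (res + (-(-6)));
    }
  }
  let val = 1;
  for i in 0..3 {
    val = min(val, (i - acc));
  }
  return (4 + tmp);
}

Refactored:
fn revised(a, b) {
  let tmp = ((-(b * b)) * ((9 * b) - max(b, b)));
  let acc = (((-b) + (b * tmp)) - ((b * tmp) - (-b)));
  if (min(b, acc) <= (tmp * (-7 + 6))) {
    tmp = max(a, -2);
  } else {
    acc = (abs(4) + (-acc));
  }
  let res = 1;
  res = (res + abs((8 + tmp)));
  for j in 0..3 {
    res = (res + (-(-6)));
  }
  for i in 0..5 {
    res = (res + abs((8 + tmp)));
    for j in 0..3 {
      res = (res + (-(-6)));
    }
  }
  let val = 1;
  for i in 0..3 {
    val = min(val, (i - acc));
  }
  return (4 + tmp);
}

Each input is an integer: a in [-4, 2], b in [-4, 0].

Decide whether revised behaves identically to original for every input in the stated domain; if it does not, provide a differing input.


Changes here: loop structure differs, and arithmetic usage differs, and statement counts differ, and constant usage differs, and min/max/abs usage differs; the full 35-point sweep finds no disagreement.
verdict: equivalent


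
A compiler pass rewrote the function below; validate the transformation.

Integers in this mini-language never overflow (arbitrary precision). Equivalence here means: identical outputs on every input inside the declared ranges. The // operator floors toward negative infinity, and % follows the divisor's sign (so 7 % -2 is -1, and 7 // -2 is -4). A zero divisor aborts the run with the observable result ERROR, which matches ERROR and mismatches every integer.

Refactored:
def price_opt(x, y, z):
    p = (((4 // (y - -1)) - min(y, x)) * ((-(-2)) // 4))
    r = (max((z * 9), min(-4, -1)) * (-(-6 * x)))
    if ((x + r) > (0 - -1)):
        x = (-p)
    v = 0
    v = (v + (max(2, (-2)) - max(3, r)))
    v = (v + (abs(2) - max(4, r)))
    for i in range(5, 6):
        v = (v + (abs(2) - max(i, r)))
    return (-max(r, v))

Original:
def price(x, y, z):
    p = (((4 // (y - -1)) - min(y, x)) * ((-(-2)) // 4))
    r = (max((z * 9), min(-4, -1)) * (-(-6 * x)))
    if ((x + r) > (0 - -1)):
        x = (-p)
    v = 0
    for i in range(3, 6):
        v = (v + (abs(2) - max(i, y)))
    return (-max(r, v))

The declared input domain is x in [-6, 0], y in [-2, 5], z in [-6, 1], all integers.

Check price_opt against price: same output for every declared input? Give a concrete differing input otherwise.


There is a counterexample at x=-6, y=4, z=1: 7 on one side, 6 on the other.
price: p=0, then r=-324, then ((x + r) > (0 - -1)) is false, then v=0, then (i=3), then v=-2, then (i=4), then v=-4, then (i=5), then v=-7, then returns 7
price_opt: p=0, then r=-324, then ((x + r) > (0 - -1)) is false, then v=0, then v=-1, then v=-3, then (i=5), then v=-6, then returns 6
verdict: not equivalent; witness: x=-6, y=4, z=1


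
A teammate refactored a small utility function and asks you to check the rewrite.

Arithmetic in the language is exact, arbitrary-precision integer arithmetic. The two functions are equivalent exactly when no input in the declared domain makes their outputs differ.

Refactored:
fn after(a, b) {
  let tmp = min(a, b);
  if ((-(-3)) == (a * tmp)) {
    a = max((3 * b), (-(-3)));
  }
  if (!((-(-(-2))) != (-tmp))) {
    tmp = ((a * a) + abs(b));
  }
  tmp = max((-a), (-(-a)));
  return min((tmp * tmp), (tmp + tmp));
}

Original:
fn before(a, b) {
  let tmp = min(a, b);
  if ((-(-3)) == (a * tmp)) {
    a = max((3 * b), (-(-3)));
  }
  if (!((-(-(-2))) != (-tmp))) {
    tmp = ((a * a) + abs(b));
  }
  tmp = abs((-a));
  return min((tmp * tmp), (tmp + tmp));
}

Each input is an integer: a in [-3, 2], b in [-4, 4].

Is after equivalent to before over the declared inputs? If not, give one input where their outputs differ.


Behavior is preserved: although min/max/abs usage differs, the outputs never diverge.
One worked example (a=-3, b=-1) — before: tmp := -3 | ((-(-3)) == (a * tmp)): false | (!((-(-(-2))) != (-tmp))): false | tmp := 3 | result 6; after: tmp := -3 | ((-(-3)) == (a * tmp)): false | (!((-(-(-2))) != (-tmp))): false | tmp := 3 | result 6; agreement on 6.
Every one of the 54 inputs gives matching results.
verdict: equivalent


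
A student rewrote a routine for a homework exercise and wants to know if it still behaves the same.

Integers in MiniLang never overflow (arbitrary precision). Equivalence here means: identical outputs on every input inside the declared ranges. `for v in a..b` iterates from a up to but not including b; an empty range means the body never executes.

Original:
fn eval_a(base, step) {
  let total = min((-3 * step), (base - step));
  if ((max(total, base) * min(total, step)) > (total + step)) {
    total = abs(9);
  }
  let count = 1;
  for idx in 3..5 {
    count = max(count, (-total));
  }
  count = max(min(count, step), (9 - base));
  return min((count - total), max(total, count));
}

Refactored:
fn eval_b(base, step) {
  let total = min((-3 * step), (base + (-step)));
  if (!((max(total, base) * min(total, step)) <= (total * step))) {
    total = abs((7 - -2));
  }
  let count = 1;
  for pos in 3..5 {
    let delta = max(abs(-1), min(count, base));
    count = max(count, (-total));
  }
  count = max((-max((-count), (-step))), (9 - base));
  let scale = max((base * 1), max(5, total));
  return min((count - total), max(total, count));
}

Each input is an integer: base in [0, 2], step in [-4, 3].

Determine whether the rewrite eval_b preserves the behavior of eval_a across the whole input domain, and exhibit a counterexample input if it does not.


base=1, step=2 yields 8 from eval_a but -1 from eval_b.
verdict: not equivalent; witness: base=1, step=2


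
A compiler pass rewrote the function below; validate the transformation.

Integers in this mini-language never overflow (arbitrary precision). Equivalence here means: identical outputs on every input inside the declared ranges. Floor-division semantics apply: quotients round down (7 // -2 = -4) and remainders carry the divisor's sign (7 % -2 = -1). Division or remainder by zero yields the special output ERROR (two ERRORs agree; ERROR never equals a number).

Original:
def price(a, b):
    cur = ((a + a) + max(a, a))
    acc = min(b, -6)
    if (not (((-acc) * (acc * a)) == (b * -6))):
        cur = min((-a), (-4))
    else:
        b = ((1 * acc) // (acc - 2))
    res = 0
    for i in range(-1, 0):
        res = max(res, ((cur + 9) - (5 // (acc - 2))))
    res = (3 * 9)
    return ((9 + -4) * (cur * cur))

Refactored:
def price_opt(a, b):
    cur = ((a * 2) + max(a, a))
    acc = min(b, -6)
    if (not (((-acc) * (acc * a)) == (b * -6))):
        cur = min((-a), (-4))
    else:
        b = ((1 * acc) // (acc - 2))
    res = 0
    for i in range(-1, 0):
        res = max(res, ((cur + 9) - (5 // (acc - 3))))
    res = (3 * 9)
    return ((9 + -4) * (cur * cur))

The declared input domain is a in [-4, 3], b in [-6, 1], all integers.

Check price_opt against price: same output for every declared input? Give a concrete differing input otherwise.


The edit looks behavioral (`2` became `3`), but over these ranges it never changes the outcome.
As a probe, take a=0, b=1: price runs cur = 0; acc = -6; (not (((-acc) * (acc * a)) == (b * -6))) -> true; cur = -4; res = 0; [i=-1]; res = 6; res = 27; return 80; price_opt runs cur = 0; acc = -6; (not (((-acc) * (acc * a)) == (b * -6))) -> true; cur = -4; res = 0; [i=-1]; res = 6; res = 27; return 80; both end at 80.
Across all 64 domain points the two functions coincide.
verdict: equivalent


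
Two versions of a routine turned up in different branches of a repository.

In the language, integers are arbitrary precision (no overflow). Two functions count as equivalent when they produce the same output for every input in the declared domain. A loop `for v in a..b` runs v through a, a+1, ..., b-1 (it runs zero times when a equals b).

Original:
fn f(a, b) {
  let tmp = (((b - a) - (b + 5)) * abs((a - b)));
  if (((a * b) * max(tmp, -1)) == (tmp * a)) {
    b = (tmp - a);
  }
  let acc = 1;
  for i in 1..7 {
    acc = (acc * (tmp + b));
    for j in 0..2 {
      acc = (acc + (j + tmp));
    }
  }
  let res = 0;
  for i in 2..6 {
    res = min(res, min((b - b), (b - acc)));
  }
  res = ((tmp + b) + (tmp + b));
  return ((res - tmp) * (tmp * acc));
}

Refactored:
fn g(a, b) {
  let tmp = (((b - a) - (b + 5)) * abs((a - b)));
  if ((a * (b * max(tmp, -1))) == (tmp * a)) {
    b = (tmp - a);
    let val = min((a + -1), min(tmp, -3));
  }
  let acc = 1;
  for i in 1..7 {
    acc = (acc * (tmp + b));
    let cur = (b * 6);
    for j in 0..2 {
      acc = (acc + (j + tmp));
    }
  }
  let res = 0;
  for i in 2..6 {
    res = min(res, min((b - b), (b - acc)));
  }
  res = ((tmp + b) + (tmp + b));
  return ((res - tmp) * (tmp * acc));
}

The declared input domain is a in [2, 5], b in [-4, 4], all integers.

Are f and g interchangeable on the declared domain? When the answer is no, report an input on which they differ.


Behavior is preserved: although arithmetic usage differs, plus min/max/abs usage differs, plus local variable names differ, plus statement counts differ, plus constant usage differs, the outputs never diverge.
One worked example (a=4, b=2) — f: tmp = -18; (((a * b) * max(tmp, -1)) == (tmp * a)) -> false; acc = 1; [i=1]; acc = -16; [j=0]; acc = -34; [j=1]; acc = -51; [i=2]; acc = 816; [j=0]; acc = 798; [j=1]; acc = 781; [i=3]; acc = -12496; [j=0]; acc = -12514; [j=1]; acc = -12531; [i=4]; acc = 200496; [j=0]; acc = 200478; [j=1]; acc = 200461; [i=5]; acc = -3207376; [j=0]; acc = -3207394; [j=1]; acc = -3207411; [i=6]; acc = 51318576; [j=0]; acc = 51318558; [j=1]; acc = 51318541; res = 0; [i=2]; res = -51318539; [i=3]; res = -51318539; [i=4]; res = -51318539; [i=5]; res = -51318539; res = -32; return 12932272332; g: tmp = -18; ((a * (b * max(tmp, -1))) == (tmp * a)) -> false; acc = 1; [i=1]; acc = -16; cur = 12; [j=0]; acc = -34; [j=1]; acc = -51; [i=2]; acc = 816; cur = 12; [j=0]; acc = 798; [j=1]; acc = 781; [i=3]; acc = -12496; cur = 12; [j=0]; acc = -12514; [j=1]; acc = -12531; [i=4]; acc = 200496; cur = 12; [j=0]; acc = 200478; [j=1]; acc = 200461; [i=5]; acc = -3207376; cur = 12; [j=0]; acc = -3207394; [j=1]; acc = -3207411; [i=6]; acc = 51318576; cur = 12; [j=0]; acc = 51318558; [j=1]; acc = 51318541; res = 0; [i=2]; res = -51318539; [i=3]; res = -51318539; [i=4]; res = -51318539; [i=5]; res = -51318539; res = -32; return 12932272332; agreement on 12932272332.
Across all 36 domain points the two functions coincide.
verdict: equivalent


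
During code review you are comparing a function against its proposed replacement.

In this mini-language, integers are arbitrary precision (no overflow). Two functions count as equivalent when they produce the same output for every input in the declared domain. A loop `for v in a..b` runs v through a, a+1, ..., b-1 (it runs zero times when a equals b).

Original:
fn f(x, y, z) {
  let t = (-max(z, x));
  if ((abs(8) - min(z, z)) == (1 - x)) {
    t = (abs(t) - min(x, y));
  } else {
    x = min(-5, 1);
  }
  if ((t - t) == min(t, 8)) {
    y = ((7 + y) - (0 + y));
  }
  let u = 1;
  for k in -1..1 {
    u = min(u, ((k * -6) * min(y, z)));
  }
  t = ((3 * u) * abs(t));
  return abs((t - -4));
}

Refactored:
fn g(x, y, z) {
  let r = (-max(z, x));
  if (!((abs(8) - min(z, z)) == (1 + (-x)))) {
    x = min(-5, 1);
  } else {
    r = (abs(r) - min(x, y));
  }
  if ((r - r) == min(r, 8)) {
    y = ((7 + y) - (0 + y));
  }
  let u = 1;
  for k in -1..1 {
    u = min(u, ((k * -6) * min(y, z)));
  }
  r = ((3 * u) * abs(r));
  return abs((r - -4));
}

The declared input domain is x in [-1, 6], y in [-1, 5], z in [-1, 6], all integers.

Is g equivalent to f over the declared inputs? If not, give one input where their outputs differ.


Reading the diff, among the changes: arithmetic usage differs, boolean connective usage differs, local variable names differ.
Spot check at x=2, y=-1, z=6 — f: t := -6 | ((abs(8) - min(z, z)) == (1 - x)): false | x := -5 | ((t - t) == min(t, 8)): false | u := 1 | iter k=-1: | u := -6 | iter k=0: | u := -6 | t := -108 | result 104. g: r := -6 | (!((abs(8) - min(z, z)) == (1 + (-x)))): true | x := -5 | ((r - r) == min(r, 8)): false | u := 1 | iter k=-1: | u := -6 | iter k=0: | u := -6 | r := -108 | result 104. Both give 104.
Across all 448 domain points the two functions coincide.
verdict: equivalent


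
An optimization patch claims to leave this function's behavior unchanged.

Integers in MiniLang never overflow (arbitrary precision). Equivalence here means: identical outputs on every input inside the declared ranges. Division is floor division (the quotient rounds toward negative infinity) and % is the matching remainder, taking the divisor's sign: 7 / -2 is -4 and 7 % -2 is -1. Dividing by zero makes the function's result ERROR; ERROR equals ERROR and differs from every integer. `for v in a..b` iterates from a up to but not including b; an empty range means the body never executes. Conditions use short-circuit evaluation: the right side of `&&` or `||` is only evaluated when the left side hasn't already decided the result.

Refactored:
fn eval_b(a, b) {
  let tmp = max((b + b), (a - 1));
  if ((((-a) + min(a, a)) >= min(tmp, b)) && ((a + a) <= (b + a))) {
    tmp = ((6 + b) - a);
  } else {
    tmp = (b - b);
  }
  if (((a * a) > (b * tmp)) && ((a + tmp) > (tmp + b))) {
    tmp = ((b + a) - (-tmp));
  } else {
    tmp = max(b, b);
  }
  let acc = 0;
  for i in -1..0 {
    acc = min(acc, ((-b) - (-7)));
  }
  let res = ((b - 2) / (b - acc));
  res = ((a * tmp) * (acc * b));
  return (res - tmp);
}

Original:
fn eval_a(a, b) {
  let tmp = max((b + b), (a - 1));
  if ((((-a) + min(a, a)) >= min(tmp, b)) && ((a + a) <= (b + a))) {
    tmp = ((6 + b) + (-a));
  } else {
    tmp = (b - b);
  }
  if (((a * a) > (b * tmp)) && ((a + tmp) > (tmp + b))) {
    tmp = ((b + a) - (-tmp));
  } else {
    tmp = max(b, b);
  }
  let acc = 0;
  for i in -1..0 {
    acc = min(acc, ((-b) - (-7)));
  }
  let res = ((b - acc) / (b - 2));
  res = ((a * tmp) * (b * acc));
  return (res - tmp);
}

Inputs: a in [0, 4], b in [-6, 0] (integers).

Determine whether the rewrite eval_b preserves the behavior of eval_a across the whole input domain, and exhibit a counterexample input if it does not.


a=0, b=0 yields 0 from eval_a but ERROR from eval_b.
verdict: not equivalent; witness: a=0, b=0


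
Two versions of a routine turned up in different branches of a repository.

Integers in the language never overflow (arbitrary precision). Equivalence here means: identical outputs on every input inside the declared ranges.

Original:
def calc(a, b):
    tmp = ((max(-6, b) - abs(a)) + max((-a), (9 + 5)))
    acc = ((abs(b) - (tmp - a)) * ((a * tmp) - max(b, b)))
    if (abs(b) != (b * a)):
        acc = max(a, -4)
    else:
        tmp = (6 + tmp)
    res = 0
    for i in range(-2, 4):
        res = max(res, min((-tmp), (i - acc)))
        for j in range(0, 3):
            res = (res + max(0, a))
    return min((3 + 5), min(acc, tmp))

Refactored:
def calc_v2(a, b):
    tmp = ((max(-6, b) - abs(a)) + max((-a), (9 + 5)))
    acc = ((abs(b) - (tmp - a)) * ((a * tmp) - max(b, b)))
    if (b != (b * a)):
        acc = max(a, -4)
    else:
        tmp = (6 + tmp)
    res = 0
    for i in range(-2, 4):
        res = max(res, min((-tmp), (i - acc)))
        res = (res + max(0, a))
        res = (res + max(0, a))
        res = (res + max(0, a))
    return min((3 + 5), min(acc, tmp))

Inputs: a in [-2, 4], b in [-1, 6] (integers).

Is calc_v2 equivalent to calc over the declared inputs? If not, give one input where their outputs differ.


Try a=-1, b=-1.
calc: tmp := 12 | acc := 132 | (abs(b) != (b * a)): false | tmp := 18 | res := 0 | iter i=-2: | res := 0 | iter j=0: | res := 0 | iter j=1: | res := 0 | iter j=2: | res := 0 | iter i=-1: | res := 0 | iter j=0: | res := 0 | iter j=1: | res := 0 | iter j=2: | res := 0 | iter i=0: | res := 0 | iter j=0: | res := 0 | iter j=1: | res := 0 | iter j=2: | res := 0 | iter i=1: | res := 0 | iter j=0: | res := 0 | iter j=1: | res := 0 | iter j=2: | res := 0 | iter i=2: | res := 0 | iter j=0: | res := 0 | iter j=1: | res := 0 | iter j=2: | res := 0 | iter i=3: | res := 0 | iter j=0: | res := 0 | iter j=1: | res := 0 | iter j=2: | res := 0 | result 8
calc_v2: tmp := 12 | acc := 132 | (b != (b * a)): true | acc := -1 | res := 0 | iter i=-2: | res := 0 | res := 0 | res := 0 | res := 0 | iter i=-1: | res := 0 | res := 0 | res := 0 | res := 0 | iter i=0: | res := 0 | res := 0 | res := 0 | res := 0 | iter i=1: | res := 0 | res := 0 | res := 0 | res := 0 | iter i=2: | res := 0 | res := 0 | res := 0 | res := 0 | iter i=3: | res := 0 | res := 0 | res := 0 | res := 0 | result -1
8 and -1 differ, so these are not the same function on this domain.
verdict: not equivalent; witness: a=-1, b=-1


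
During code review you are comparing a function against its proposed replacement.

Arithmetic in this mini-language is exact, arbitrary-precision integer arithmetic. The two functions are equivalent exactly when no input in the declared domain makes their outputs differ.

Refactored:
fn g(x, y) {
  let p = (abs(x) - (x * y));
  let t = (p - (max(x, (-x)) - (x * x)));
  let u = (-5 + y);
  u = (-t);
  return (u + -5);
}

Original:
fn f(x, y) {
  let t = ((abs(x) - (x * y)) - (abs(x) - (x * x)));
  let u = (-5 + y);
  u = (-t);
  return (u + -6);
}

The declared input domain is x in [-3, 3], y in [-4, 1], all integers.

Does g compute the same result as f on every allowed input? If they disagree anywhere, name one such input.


Not equivalent: x=-3, y=-4 separates them (-3 vs -2).
f: t=-3, then u=-9, then u=3, then returns -3
g: p=-9, then t=-3, then u=-9, then u=3, then returns -2
verdict: not equivalent; witness: x=-3, y=-4


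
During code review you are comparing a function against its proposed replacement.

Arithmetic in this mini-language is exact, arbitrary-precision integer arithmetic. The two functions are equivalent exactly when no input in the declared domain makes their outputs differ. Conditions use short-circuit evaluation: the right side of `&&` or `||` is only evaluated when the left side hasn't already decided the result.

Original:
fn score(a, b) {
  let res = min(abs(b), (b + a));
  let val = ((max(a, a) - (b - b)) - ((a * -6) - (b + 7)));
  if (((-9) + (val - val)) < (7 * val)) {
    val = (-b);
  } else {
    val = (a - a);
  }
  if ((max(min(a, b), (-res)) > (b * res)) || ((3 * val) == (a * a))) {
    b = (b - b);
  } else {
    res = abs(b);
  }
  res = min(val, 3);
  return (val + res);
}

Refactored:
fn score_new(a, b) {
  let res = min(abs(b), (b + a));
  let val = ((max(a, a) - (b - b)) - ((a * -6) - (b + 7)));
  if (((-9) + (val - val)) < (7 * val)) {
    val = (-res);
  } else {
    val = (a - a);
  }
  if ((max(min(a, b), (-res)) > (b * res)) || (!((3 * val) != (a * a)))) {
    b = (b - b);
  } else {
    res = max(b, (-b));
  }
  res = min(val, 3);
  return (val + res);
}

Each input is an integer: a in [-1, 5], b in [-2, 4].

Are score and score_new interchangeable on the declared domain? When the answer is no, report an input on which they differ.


At a=-1, b=-1: score gives 2, score_new gives 4.
verdict: not equivalent; witness: a=-1, b=-1


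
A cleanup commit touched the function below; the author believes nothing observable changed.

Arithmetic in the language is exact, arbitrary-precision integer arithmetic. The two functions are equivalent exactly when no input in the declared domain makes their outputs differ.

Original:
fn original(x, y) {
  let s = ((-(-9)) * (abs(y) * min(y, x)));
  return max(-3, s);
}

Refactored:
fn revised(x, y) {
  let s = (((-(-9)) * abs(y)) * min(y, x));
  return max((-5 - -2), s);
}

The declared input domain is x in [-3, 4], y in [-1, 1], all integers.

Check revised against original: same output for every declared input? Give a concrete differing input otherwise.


The two versions differ — the changes include constant usage differs; arithmetic usage differs.
Tracing x=-2, y=0: original: s becomes 0; next final value 0 | revised: s becomes 0; next final value 0 — matching result 0.
Sweeping the whole domain (24 inputs) finds no disagreement.
verdict: equivalent


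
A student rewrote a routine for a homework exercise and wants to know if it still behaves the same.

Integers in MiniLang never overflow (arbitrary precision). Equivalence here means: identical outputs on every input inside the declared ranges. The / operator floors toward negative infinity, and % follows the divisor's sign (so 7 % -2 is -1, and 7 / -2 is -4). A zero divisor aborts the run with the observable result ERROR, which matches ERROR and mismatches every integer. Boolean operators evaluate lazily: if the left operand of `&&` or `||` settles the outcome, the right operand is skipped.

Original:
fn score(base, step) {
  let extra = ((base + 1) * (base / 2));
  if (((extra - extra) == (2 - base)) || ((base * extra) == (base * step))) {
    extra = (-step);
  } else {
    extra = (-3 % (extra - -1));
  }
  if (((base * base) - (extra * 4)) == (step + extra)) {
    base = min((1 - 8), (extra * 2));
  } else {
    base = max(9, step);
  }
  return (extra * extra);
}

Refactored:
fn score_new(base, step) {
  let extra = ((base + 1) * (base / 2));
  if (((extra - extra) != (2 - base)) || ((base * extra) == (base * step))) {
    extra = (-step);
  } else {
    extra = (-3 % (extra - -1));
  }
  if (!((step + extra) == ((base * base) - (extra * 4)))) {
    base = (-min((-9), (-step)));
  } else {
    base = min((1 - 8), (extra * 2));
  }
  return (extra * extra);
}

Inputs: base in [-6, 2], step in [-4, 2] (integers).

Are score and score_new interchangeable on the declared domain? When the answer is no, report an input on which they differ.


These are not equivalent — on base=-6, step=-4 the outputs split (169 vs 16).
score: extra = 15; (((extra - extra) == (2 - base)) || ((base * extra) == (base * step))) -> false; extra = 13; (((base * base) - (extra * 4)) == (step + extra)) -> false; base = 9; return 169
score_new: extra = 15; (((extra - extra) != (2 - base)) || ((base * extra) == (base * step))) -> true; extra = 4; (!((step + extra) == ((base * base) - (extra * 4)))) -> true; base = 9; return 16
verdict: not equivalent; witness: base=-6, step=-4


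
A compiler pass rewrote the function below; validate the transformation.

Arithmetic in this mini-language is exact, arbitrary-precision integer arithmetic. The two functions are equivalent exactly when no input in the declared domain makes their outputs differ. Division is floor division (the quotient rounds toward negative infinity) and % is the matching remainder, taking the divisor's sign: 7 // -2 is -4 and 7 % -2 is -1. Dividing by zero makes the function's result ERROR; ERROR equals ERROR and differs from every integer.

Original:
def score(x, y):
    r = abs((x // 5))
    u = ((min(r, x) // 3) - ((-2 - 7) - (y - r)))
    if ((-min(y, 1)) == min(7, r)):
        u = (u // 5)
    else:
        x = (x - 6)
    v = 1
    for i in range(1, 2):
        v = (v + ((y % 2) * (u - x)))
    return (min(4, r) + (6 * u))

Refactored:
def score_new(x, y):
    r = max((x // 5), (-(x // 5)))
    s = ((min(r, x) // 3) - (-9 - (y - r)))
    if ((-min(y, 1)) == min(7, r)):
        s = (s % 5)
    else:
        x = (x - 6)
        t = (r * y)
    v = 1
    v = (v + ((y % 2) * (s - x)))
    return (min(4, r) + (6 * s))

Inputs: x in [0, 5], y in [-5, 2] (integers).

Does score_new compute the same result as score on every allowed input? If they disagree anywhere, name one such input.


Evaluate both at x=0, y=0.
score: r := 0 | u := 9 | ((-min(y, 1)) == min(7, r)): true | u := 1 | v := 1 | iter i=1: | v := 1 | result 6
score_new: r := 0 | s := 9 | ((-min(y, 1)) == min(7, r)): true | s := 4 | v := 1 | v := 1 | result 24
6 != 24, so the rewrite changes behavior.
verdict: not equivalent; witness: x=0, y=0
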